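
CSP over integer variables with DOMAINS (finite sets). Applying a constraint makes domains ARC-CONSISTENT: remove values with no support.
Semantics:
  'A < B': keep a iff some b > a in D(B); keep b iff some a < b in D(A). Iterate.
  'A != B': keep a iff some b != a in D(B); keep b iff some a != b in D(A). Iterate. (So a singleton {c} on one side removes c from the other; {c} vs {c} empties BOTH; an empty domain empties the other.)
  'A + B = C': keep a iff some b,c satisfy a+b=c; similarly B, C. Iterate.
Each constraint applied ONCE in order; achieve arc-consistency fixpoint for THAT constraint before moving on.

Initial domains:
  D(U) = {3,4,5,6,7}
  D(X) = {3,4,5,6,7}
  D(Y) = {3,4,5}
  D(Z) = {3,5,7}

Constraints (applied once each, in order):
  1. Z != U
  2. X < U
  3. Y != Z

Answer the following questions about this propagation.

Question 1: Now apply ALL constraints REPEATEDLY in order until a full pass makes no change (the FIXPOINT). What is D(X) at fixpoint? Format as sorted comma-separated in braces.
Answer: {3,4,5,6}

Derivation:
pass 0 (initial): D(X)={3,4,5,6,7}
pass 1: U {3,4,5,6,7}->{4,5,6,7}; X {3,4,5,6,7}->{3,4,5,6}
pass 2: no change
Fixpoint after 2 passes: D(X) = {3,4,5,6}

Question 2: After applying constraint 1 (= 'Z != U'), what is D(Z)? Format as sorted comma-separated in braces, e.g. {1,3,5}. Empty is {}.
Constraint 1 (Z != U) on D(Z)={3,5,7} D(U)={3,4,5,6,7}: no change
So after constraint 1: D(Z) = {3,5,7}

Answer: {3,5,7}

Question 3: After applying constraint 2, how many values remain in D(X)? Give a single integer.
Answer: 4

Derivation:
Constraint 1 (Z != U) on D(Z)={3,5,7} D(U)={3,4,5,6,7}: no change
Constraint 2 (X < U) on D(X)={3,4,5,6,7} D(U)={3,4,5,6,7}: X {3,4,5,6,7}->{3,4,5,6}; U {3,4,5,6,7}->{4,5,6,7}
So after constraint 2: D(X)={3,4,5,6}, size = 4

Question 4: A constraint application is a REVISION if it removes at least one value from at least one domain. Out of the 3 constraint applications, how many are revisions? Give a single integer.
Constraint 1 (Z != U) on D(Z)={3,5,7} D(U)={3,4,5,6,7}: no change => not a revision
Constraint 2 (X < U) on D(X)={3,4,5,6,7} D(U)={3,4,5,6,7}: X {3,4,5,6,7}->{3,4,5,6}; U {3,4,5,6,7}->{4,5,6,7} => REVISION
Constraint 3 (Y != Z) on D(Y)={3,4,5} D(Z)={3,5,7}: no change => not a revision
Total revisions = 1

Answer: 1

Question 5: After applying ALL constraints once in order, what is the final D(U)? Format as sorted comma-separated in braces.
Answer: {4,5,6,7}

Derivation:
Constraint 1 (Z != U) on D(Z)={3,5,7} D(U)={3,4,5,6,7}: no change
Constraint 2 (X < U) on D(X)={3,4,5,6,7} D(U)={3,4,5,6,7}: X {3,4,5,6,7}->{3,4,5,6}; U {3,4,5,6,7}->{4,5,6,7}
Constraint 3 (Y != Z) on D(Y)={3,4,5} D(Z)={3,5,7}: no change
So after all 3 constraints: D(U) = {4,5,6,7}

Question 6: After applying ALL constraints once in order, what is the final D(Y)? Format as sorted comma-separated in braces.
Answer: {3,4,5}

Derivation:
Constraint 1 (Z != U) on D(Z)={3,5,7} D(U)={3,4,5,6,7}: no change
Constraint 2 (X < U) on D(X)={3,4,5,6,7} D(U)={3,4,5,6,7}: X {3,4,5,6,7}->{3,4,5,6}; U {3,4,5,6,7}->{4,5,6,7}
Constraint 3 (Y != Z) on D(Y)={3,4,5} D(Z)={3,5,7}: no change
So after all 3 constraints: D(Y) = {3,4,5}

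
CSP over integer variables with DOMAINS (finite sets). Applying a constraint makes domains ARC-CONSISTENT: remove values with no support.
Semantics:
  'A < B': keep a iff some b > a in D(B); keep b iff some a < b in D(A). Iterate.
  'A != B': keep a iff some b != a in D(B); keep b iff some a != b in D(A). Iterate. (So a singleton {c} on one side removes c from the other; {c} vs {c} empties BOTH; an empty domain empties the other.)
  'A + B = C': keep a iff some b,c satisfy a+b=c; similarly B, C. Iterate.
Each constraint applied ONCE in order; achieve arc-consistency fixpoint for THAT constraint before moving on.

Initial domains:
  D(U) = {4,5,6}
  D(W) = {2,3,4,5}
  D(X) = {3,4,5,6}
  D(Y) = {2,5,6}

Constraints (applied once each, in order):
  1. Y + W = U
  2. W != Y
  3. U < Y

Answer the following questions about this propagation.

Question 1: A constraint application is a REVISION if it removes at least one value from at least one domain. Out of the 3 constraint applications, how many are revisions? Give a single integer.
Constraint 1 (Y + W = U) on D(Y)={2,5,6} D(W)={2,3,4,5} D(U)={4,5,6}: Y {2,5,6}->{2}; W {2,3,4,5}->{2,3,4} => REVISION
Constraint 2 (W != Y) on D(W)={2,3,4} D(Y)={2}: W {2,3,4}->{3,4} => REVISION
Constraint 3 (U < Y) on D(U)={4,5,6} D(Y)={2}: U {4,5,6}->{}; Y {2}->{} => REVISION
Total revisions = 3

Answer: 3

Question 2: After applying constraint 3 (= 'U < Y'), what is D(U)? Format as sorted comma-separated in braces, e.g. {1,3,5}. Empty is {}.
Answer: {}

Derivation:
Constraint 1 (Y + W = U) on D(Y)={2,5,6} D(W)={2,3,4,5} D(U)={4,5,6}: Y {2,5,6}->{2}; W {2,3,4,5}->{2,3,4}
Constraint 2 (W != Y) on D(W)={2,3,4} D(Y)={2}: W {2,3,4}->{3,4}
Constraint 3 (U < Y) on D(U)={4,5,6} D(Y)={2}: U {4,5,6}->{}; Y {2}->{}
So after constraint 3: D(U) = {}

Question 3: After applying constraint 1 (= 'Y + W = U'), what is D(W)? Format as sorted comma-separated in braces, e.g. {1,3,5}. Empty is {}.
Constraint 1 (Y + W = U) on D(Y)={2,5,6} D(W)={2,3,4,5} D(U)={4,5,6}: Y {2,5,6}->{2}; W {2,3,4,5}->{2,3,4}
So after constraint 1: D(W) = {2,3,4}

Answer: {2,3,4}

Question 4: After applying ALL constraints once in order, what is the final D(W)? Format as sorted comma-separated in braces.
Answer: {3,4}

Derivation:
Constraint 1 (Y + W = U) on D(Y)={2,5,6} D(W)={2,3,4,5} D(U)={4,5,6}: Y {2,5,6}->{2}; W {2,3,4,5}->{2,3,4}
Constraint 2 (W != Y) on D(W)={2,3,4} D(Y)={2}: W {2,3,4}->{3,4}
Constraint 3 (U < Y) on D(U)={4,5,6} D(Y)={2}: U {4,5,6}->{}; Y {2}->{}
So after all 3 constraints: D(W) = {3,4}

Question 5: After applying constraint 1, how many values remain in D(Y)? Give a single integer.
Answer: 1

Derivation:
Constraint 1 (Y + W = U) on D(Y)={2,5,6} D(W)={2,3,4,5} D(U)={4,5,6}: Y {2,5,6}->{2}; W {2,3,4,5}->{2,3,4}
So after constraint 1: D(Y)={2}, size = 1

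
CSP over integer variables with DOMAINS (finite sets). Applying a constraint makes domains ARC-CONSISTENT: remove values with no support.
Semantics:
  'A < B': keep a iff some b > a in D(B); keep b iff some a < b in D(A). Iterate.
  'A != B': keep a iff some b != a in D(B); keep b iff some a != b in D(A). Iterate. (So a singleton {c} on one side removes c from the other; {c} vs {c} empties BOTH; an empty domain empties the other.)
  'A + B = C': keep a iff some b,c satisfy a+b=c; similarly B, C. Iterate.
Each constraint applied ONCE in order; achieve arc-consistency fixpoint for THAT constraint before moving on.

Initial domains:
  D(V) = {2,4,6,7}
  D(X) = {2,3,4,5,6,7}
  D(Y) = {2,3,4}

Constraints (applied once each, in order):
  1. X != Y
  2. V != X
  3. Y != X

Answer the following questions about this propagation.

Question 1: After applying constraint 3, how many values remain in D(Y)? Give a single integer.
Constraint 1 (X != Y) on D(X)={2,3,4,5,6,7} D(Y)={2,3,4}: no change
Constraint 2 (V != X) on D(V)={2,4,6,7} D(X)={2,3,4,5,6,7}: no change
Constraint 3 (Y != X) on D(Y)={2,3,4} D(X)={2,3,4,5,6,7}: no change
So after constraint 3: D(Y)={2,3,4}, size = 3

Answer: 3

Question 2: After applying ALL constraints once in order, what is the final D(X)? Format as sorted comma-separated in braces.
Constraint 1 (X != Y) on D(X)={2,3,4,5,6,7} D(Y)={2,3,4}: no change
Constraint 2 (V != X) on D(V)={2,4,6,7} D(X)={2,3,4,5,6,7}: no change
Constraint 3 (Y != X) on D(Y)={2,3,4} D(X)={2,3,4,5,6,7}: no change
So after all 3 constraints: D(X) = {2,3,4,5,6,7}

Answer: {2,3,4,5,6,7}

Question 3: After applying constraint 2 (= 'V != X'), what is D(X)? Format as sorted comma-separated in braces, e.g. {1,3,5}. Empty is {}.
Constraint 1 (X != Y) on D(X)={2,3,4,5,6,7} D(Y)={2,3,4}: no change
Constraint 2 (V != X) on D(V)={2,4,6,7} D(X)={2,3,4,5,6,7}: no change
So after constraint 2: D(X) = {2,3,4,5,6,7}

Answer: {2,3,4,5,6,7}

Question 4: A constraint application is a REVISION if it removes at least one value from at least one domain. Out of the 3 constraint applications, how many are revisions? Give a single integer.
Constraint 1 (X != Y) on D(X)={2,3,4,5,6,7} D(Y)={2,3,4}: no change => not a revision
Constraint 2 (V != X) on D(V)={2,4,6,7} D(X)={2,3,4,5,6,7}: no change => not a revision
Constraint 3 (Y != X) on D(Y)={2,3,4} D(X)={2,3,4,5,6,7}: no change => not a revision
Total revisions = 0

Answer: 0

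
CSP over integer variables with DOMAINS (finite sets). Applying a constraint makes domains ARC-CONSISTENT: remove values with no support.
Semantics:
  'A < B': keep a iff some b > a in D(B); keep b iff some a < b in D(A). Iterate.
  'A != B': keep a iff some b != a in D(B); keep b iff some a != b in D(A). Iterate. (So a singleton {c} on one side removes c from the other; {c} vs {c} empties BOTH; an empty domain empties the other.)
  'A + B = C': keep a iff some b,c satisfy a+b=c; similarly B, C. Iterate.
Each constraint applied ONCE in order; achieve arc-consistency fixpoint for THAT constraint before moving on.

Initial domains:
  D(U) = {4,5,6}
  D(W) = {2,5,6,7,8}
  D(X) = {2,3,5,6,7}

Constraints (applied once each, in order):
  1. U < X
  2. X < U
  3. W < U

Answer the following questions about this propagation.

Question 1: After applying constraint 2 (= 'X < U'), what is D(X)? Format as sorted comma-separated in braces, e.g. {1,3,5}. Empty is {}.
Constraint 1 (U < X) on D(U)={4,5,6} D(X)={2,3,5,6,7}: X {2,3,5,6,7}->{5,6,7}
Constraint 2 (X < U) on D(X)={5,6,7} D(U)={4,5,6}: X {5,6,7}->{5}; U {4,5,6}->{6}
So after constraint 2: D(X) = {5}

Answer: {5}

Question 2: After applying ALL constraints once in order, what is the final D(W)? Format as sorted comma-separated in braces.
Constraint 1 (U < X) on D(U)={4,5,6} D(X)={2,3,5,6,7}: X {2,3,5,6,7}->{5,6,7}
Constraint 2 (X < U) on D(X)={5,6,7} D(U)={4,5,6}: X {5,6,7}->{5}; U {4,5,6}->{6}
Constraint 3 (W < U) on D(W)={2,5,6,7,8} D(U)={6}: W {2,5,6,7,8}->{2,5}
So after all 3 constraints: D(W) = {2,5}

Answer: {2,5}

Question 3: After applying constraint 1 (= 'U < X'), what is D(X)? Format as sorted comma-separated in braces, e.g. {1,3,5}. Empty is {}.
Constraint 1 (U < X) on D(U)={4,5,6} D(X)={2,3,5,6,7}: X {2,3,5,6,7}->{5,6,7}
So after constraint 1: D(X) = {5,6,7}

Answer: {5,6,7}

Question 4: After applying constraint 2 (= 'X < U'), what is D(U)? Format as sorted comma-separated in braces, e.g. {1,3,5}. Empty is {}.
Answer: {6}

Derivation:
Constraint 1 (U < X) on D(U)={4,5,6} D(X)={2,3,5,6,7}: X {2,3,5,6,7}->{5,6,7}
Constraint 2 (X < U) on D(X)={5,6,7} D(U)={4,5,6}: X {5,6,7}->{5}; U {4,5,6}->{6}
So after constraint 2: D(U) = {6}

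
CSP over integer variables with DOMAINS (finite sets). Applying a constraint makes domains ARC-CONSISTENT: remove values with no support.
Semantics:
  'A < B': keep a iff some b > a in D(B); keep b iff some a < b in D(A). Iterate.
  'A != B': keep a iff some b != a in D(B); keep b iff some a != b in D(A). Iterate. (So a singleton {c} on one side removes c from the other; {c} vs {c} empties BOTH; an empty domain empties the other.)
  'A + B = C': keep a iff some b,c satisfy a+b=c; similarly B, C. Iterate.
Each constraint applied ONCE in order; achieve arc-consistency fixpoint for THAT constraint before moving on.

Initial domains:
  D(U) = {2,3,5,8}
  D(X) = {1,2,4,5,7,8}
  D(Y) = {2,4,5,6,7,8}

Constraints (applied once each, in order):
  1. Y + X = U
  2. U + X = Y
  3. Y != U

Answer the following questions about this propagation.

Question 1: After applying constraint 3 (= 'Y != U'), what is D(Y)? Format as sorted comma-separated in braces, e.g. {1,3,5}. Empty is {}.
Constraint 1 (Y + X = U) on D(Y)={2,4,5,6,7,8} D(X)={1,2,4,5,7,8} D(U)={2,3,5,8}: Y {2,4,5,6,7,8}->{2,4,6,7}; X {1,2,4,5,7,8}->{1,2,4}; U {2,3,5,8}->{3,5,8}
Constraint 2 (U + X = Y) on D(U)={3,5,8} D(X)={1,2,4} D(Y)={2,4,6,7}: U {3,5,8}->{3,5}; Y {2,4,6,7}->{4,6,7}
Constraint 3 (Y != U) on D(Y)={4,6,7} D(U)={3,5}: no change
So after constraint 3: D(Y) = {4,6,7}

Answer: {4,6,7}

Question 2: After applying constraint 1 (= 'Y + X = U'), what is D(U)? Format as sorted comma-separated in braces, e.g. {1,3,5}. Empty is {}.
Constraint 1 (Y + X = U) on D(Y)={2,4,5,6,7,8} D(X)={1,2,4,5,7,8} D(U)={2,3,5,8}: Y {2,4,5,6,7,8}->{2,4,6,7}; X {1,2,4,5,7,8}->{1,2,4}; U {2,3,5,8}->{3,5,8}
So after constraint 1: D(U) = {3,5,8}

Answer: {3,5,8}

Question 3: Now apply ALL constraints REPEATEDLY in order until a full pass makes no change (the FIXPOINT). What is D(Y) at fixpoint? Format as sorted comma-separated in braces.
Answer: {}

Derivation:
pass 0 (initial): D(Y)={2,4,5,6,7,8}
pass 1: U {2,3,5,8}->{3,5}; X {1,2,4,5,7,8}->{1,2,4}; Y {2,4,5,6,7,8}->{4,6,7}
pass 2: U {3,5}->{}; X {1,2,4}->{}; Y {4,6,7}->{}
pass 3: no change
Fixpoint after 3 passes: D(Y) = {}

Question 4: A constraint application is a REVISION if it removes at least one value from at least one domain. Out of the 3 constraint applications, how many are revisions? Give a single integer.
Constraint 1 (Y + X = U) on D(Y)={2,4,5,6,7,8} D(X)={1,2,4,5,7,8} D(U)={2,3,5,8}: Y {2,4,5,6,7,8}->{2,4,6,7}; X {1,2,4,5,7,8}->{1,2,4}; U {2,3,5,8}->{3,5,8} => REVISION
Constraint 2 (U + X = Y) on D(U)={3,5,8} D(X)={1,2,4} D(Y)={2,4,6,7}: U {3,5,8}->{3,5}; Y {2,4,6,7}->{4,6,7} => REVISION
Constraint 3 (Y != U) on D(Y)={4,6,7} D(U)={3,5}: no change => not a revision
Total revisions = 2

Answer: 2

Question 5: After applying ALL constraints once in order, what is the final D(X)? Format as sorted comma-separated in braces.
Constraint 1 (Y + X = U) on D(Y)={2,4,5,6,7,8} D(X)={1,2,4,5,7,8} D(U)={2,3,5,8}: Y {2,4,5,6,7,8}->{2,4,6,7}; X {1,2,4,5,7,8}->{1,2,4}; U {2,3,5,8}->{3,5,8}
Constraint 2 (U + X = Y) on D(U)={3,5,8} D(X)={1,2,4} D(Y)={2,4,6,7}: U {3,5,8}->{3,5}; Y {2,4,6,7}->{4,6,7}
Constraint 3 (Y != U) on D(Y)={4,6,7} D(U)={3,5}: no change
So after all 3 constraints: D(X) = {1,2,4}

Answer: {1,2,4}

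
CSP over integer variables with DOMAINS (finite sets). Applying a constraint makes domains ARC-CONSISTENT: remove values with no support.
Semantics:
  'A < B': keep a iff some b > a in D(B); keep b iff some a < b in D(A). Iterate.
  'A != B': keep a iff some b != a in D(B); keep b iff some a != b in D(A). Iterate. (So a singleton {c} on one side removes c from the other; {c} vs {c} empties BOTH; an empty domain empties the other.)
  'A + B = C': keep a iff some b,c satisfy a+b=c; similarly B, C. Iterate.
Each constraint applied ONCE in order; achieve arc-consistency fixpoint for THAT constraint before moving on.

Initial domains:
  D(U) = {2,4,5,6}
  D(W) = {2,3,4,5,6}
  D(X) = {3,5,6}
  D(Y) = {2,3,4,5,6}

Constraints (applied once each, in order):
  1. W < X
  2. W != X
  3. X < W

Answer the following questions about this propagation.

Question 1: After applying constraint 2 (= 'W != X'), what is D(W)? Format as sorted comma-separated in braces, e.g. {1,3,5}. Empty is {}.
Constraint 1 (W < X) on D(W)={2,3,4,5,6} D(X)={3,5,6}: W {2,3,4,5,6}->{2,3,4,5}
Constraint 2 (W != X) on D(W)={2,3,4,5} D(X)={3,5,6}: no change
So after constraint 2: D(W) = {2,3,4,5}

Answer: {2,3,4,5}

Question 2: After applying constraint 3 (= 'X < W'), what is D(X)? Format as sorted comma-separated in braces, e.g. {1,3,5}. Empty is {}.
Answer: {3}

Derivation:
Constraint 1 (W < X) on D(W)={2,3,4,5,6} D(X)={3,5,6}: W {2,3,4,5,6}->{2,3,4,5}
Constraint 2 (W != X) on D(W)={2,3,4,5} D(X)={3,5,6}: no change
Constraint 3 (X < W) on D(X)={3,5,6} D(W)={2,3,4,5}: X {3,5,6}->{3}; W {2,3,4,5}->{4,5}
So after constraint 3: D(X) = {3}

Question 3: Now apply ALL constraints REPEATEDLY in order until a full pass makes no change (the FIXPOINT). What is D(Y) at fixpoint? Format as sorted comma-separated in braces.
pass 0 (initial): D(Y)={2,3,4,5,6}
pass 1: W {2,3,4,5,6}->{4,5}; X {3,5,6}->{3}
pass 2: W {4,5}->{}; X {3}->{}
pass 3: no change
Fixpoint after 3 passes: D(Y) = {2,3,4,5,6}

Answer: {2,3,4,5,6}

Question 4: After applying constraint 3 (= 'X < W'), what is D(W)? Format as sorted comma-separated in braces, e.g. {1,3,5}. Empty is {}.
Constraint 1 (W < X) on D(W)={2,3,4,5,6} D(X)={3,5,6}: W {2,3,4,5,6}->{2,3,4,5}
Constraint 2 (W != X) on D(W)={2,3,4,5} D(X)={3,5,6}: no change
Constraint 3 (X < W) on D(X)={3,5,6} D(W)={2,3,4,5}: X {3,5,6}->{3}; W {2,3,4,5}->{4,5}
So after constraint 3: D(W) = {4,5}

Answer: {4,5}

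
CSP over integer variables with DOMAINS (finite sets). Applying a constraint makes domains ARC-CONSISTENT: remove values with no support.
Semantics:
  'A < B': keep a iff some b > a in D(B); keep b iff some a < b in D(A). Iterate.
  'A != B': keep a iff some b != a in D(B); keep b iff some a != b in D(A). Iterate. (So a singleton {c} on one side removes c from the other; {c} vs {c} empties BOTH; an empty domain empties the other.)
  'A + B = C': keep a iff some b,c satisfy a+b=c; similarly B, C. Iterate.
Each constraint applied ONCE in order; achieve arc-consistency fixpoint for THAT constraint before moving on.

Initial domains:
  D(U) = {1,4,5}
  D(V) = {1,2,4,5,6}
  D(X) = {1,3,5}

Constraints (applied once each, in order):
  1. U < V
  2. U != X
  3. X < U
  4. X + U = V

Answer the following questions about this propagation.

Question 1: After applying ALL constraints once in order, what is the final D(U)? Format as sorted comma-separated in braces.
Answer: {4,5}

Derivation:
Constraint 1 (U < V) on D(U)={1,4,5} D(V)={1,2,4,5,6}: V {1,2,4,5,6}->{2,4,5,6}
Constraint 2 (U != X) on D(U)={1,4,5} D(X)={1,3,5}: no change
Constraint 3 (X < U) on D(X)={1,3,5} D(U)={1,4,5}: X {1,3,5}->{1,3}; U {1,4,5}->{4,5}
Constraint 4 (X + U = V) on D(X)={1,3} D(U)={4,5} D(V)={2,4,5,6}: X {1,3}->{1}; V {2,4,5,6}->{5,6}
So after all 4 constraints: D(U) = {4,5}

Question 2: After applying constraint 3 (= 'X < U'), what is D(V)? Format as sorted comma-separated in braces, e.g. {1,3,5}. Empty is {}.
Constraint 1 (U < V) on D(U)={1,4,5} D(V)={1,2,4,5,6}: V {1,2,4,5,6}->{2,4,5,6}
Constraint 2 (U != X) on D(U)={1,4,5} D(X)={1,3,5}: no change
Constraint 3 (X < U) on D(X)={1,3,5} D(U)={1,4,5}: X {1,3,5}->{1,3}; U {1,4,5}->{4,5}
So after constraint 3: D(V) = {2,4,5,6}

Answer: {2,4,5,6}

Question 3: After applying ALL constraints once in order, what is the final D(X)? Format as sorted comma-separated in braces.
Answer: {1}

Derivation:
Constraint 1 (U < V) on D(U)={1,4,5} D(V)={1,2,4,5,6}: V {1,2,4,5,6}->{2,4,5,6}
Constraint 2 (U != X) on D(U)={1,4,5} D(X)={1,3,5}: no change
Constraint 3 (X < U) on D(X)={1,3,5} D(U)={1,4,5}: X {1,3,5}->{1,3}; U {1,4,5}->{4,5}
Constraint 4 (X + U = V) on D(X)={1,3} D(U)={4,5} D(V)={2,4,5,6}: X {1,3}->{1}; V {2,4,5,6}->{5,6}
So after all 4 constraints: D(X) = {1}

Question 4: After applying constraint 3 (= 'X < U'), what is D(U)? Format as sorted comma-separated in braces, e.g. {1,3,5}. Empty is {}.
Answer: {4,5}

Derivation:
Constraint 1 (U < V) on D(U)={1,4,5} D(V)={1,2,4,5,6}: V {1,2,4,5,6}->{2,4,5,6}
Constraint 2 (U != X) on D(U)={1,4,5} D(X)={1,3,5}: no change
Constraint 3 (X < U) on D(X)={1,3,5} D(U)={1,4,5}: X {1,3,5}->{1,3}; U {1,4,5}->{4,5}
So after constraint 3: D(U) = {4,5}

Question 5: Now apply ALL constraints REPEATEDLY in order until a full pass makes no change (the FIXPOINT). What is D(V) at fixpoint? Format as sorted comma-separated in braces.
Answer: {5,6}

Derivation:
pass 0 (initial): D(V)={1,2,4,5,6}
pass 1: U {1,4,5}->{4,5}; V {1,2,4,5,6}->{5,6}; X {1,3,5}->{1}
pass 2: no change
Fixpoint after 2 passes: D(V) = {5,6}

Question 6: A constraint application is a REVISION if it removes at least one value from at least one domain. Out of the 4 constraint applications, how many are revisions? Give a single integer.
Constraint 1 (U < V) on D(U)={1,4,5} D(V)={1,2,4,5,6}: V {1,2,4,5,6}->{2,4,5,6} => REVISION
Constraint 2 (U != X) on D(U)={1,4,5} D(X)={1,3,5}: no change => not a revision
Constraint 3 (X < U) on D(X)={1,3,5} D(U)={1,4,5}: X {1,3,5}->{1,3}; U {1,4,5}->{4,5} => REVISION
Constraint 4 (X + U = V) on D(X)={1,3} D(U)={4,5} D(V)={2,4,5,6}: X {1,3}->{1}; V {2,4,5,6}->{5,6} => REVISION
Total revisions = 3

Answer: 3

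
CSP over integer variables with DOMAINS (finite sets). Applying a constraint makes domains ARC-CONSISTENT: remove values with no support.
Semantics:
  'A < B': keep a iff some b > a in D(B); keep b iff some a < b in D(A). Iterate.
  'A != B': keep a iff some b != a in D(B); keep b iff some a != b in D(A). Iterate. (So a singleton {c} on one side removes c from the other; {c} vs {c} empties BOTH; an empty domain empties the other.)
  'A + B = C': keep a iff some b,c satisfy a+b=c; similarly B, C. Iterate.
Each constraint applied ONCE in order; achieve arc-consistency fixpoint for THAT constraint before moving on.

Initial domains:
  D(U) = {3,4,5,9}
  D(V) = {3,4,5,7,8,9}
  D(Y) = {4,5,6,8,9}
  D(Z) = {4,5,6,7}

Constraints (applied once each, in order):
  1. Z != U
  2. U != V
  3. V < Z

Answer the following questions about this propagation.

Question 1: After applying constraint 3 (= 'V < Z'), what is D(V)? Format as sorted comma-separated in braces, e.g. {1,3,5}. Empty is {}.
Constraint 1 (Z != U) on D(Z)={4,5,6,7} D(U)={3,4,5,9}: no change
Constraint 2 (U != V) on D(U)={3,4,5,9} D(V)={3,4,5,7,8,9}: no change
Constraint 3 (V < Z) on D(V)={3,4,5,7,8,9} D(Z)={4,5,6,7}: V {3,4,5,7,8,9}->{3,4,5}
So after constraint 3: D(V) = {3,4,5}

Answer: {3,4,5}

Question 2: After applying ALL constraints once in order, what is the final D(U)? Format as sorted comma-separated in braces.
Constraint 1 (Z != U) on D(Z)={4,5,6,7} D(U)={3,4,5,9}: no change
Constraint 2 (U != V) on D(U)={3,4,5,9} D(V)={3,4,5,7,8,9}: no change
Constraint 3 (V < Z) on D(V)={3,4,5,7,8,9} D(Z)={4,5,6,7}: V {3,4,5,7,8,9}->{3,4,5}
So after all 3 constraints: D(U) = {3,4,5,9}

Answer: {3,4,5,9}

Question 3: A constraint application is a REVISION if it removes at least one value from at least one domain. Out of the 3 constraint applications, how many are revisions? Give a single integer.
Constraint 1 (Z != U) on D(Z)={4,5,6,7} D(U)={3,4,5,9}: no change => not a revision
Constraint 2 (U != V) on D(U)={3,4,5,9} D(V)={3,4,5,7,8,9}: no change => not a revision
Constraint 3 (V < Z) on D(V)={3,4,5,7,8,9} D(Z)={4,5,6,7}: V {3,4,5,7,8,9}->{3,4,5} => REVISION
Total revisions = 1

Answer: 1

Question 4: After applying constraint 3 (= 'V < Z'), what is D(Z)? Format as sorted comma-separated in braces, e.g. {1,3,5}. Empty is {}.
Answer: {4,5,6,7}

Derivation:
Constraint 1 (Z != U) on D(Z)={4,5,6,7} D(U)={3,4,5,9}: no change
Constraint 2 (U != V) on D(U)={3,4,5,9} D(V)={3,4,5,7,8,9}: no change
Constraint 3 (V < Z) on D(V)={3,4,5,7,8,9} D(Z)={4,5,6,7}: V {3,4,5,7,8,9}->{3,4,5}
So after constraint 3: D(Z) = {4,5,6,7}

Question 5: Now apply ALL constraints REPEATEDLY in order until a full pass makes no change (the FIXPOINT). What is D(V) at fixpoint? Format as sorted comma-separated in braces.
pass 0 (initial): D(V)={3,4,5,7,8,9}
pass 1: V {3,4,5,7,8,9}->{3,4,5}
pass 2: no change
Fixpoint after 2 passes: D(V) = {3,4,5}

Answer: {3,4,5}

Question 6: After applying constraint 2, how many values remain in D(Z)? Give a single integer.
Constraint 1 (Z != U) on D(Z)={4,5,6,7} D(U)={3,4,5,9}: no change
Constraint 2 (U != V) on D(U)={3,4,5,9} D(V)={3,4,5,7,8,9}: no change
So after constraint 2: D(Z)={4,5,6,7}, size = 4

Answer: 4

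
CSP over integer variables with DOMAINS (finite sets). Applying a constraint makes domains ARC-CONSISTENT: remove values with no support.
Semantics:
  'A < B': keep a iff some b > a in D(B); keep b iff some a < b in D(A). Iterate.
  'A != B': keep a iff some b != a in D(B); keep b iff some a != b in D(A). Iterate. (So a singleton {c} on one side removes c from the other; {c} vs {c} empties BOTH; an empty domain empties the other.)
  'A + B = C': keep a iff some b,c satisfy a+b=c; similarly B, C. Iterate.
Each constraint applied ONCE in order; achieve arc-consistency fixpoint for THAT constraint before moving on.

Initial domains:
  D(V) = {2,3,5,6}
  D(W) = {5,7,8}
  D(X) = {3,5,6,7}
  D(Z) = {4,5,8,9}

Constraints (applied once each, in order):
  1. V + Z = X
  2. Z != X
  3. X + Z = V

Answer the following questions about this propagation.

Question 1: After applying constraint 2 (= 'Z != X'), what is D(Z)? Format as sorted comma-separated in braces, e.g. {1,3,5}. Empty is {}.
Answer: {4,5}

Derivation:
Constraint 1 (V + Z = X) on D(V)={2,3,5,6} D(Z)={4,5,8,9} D(X)={3,5,6,7}: V {2,3,5,6}->{2,3}; Z {4,5,8,9}->{4,5}; X {3,5,6,7}->{6,7}
Constraint 2 (Z != X) on D(Z)={4,5} D(X)={6,7}: no change
So after constraint 2: D(Z) = {4,5}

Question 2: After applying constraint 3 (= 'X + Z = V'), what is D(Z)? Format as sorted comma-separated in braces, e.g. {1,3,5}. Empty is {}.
Constraint 1 (V + Z = X) on D(V)={2,3,5,6} D(Z)={4,5,8,9} D(X)={3,5,6,7}: V {2,3,5,6}->{2,3}; Z {4,5,8,9}->{4,5}; X {3,5,6,7}->{6,7}
Constraint 2 (Z != X) on D(Z)={4,5} D(X)={6,7}: no change
Constraint 3 (X + Z = V) on D(X)={6,7} D(Z)={4,5} D(V)={2,3}: X {6,7}->{}; Z {4,5}->{}; V {2,3}->{}
So after constraint 3: D(Z) = {}

Answer: {}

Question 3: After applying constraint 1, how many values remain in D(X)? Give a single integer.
Constraint 1 (V + Z = X) on D(V)={2,3,5,6} D(Z)={4,5,8,9} D(X)={3,5,6,7}: V {2,3,5,6}->{2,3}; Z {4,5,8,9}->{4,5}; X {3,5,6,7}->{6,7}
So after constraint 1: D(X)={6,7}, size = 2

Answer: 2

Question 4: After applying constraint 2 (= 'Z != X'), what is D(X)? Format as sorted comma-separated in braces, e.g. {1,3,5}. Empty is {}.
Answer: {6,7}

Derivation:
Constraint 1 (V + Z = X) on D(V)={2,3,5,6} D(Z)={4,5,8,9} D(X)={3,5,6,7}: V {2,3,5,6}->{2,3}; Z {4,5,8,9}->{4,5}; X {3,5,6,7}->{6,7}
Constraint 2 (Z != X) on D(Z)={4,5} D(X)={6,7}: no change
So after constraint 2: D(X) = {6,7}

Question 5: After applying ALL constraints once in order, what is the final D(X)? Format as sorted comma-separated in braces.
Constraint 1 (V + Z = X) on D(V)={2,3,5,6} D(Z)={4,5,8,9} D(X)={3,5,6,7}: V {2,3,5,6}->{2,3}; Z {4,5,8,9}->{4,5}; X {3,5,6,7}->{6,7}
Constraint 2 (Z != X) on D(Z)={4,5} D(X)={6,7}: no change
Constraint 3 (X + Z = V) on D(X)={6,7} D(Z)={4,5} D(V)={2,3}: X {6,7}->{}; Z {4,5}->{}; V {2,3}->{}
So after all 3 constraints: D(X) = {}

Answer: {}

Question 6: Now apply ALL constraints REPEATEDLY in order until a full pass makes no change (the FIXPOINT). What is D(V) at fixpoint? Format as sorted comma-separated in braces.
Answer: {}

Derivation:
pass 0 (initial): D(V)={2,3,5,6}
pass 1: V {2,3,5,6}->{}; X {3,5,6,7}->{}; Z {4,5,8,9}->{}
pass 2: no change
Fixpoint after 2 passes: D(V) = {}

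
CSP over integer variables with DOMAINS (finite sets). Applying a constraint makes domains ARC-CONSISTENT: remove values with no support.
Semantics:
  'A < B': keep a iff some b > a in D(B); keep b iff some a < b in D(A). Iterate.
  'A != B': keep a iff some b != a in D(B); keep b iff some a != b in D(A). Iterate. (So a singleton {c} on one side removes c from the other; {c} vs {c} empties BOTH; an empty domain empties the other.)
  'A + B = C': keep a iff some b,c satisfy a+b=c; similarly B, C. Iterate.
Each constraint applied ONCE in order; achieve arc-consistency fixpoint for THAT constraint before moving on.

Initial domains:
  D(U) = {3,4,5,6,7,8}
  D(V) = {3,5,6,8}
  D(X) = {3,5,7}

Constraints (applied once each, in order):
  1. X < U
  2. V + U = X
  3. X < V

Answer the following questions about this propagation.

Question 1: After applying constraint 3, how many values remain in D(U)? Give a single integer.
Answer: 1

Derivation:
Constraint 1 (X < U) on D(X)={3,5,7} D(U)={3,4,5,6,7,8}: U {3,4,5,6,7,8}->{4,5,6,7,8}
Constraint 2 (V + U = X) on D(V)={3,5,6,8} D(U)={4,5,6,7,8} D(X)={3,5,7}: V {3,5,6,8}->{3}; U {4,5,6,7,8}->{4}; X {3,5,7}->{7}
Constraint 3 (X < V) on D(X)={7} D(V)={3}: X {7}->{}; V {3}->{}
So after constraint 3: D(U)={4}, size = 1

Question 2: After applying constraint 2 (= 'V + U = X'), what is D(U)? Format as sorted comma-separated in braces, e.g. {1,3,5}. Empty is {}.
Answer: {4}

Derivation:
Constraint 1 (X < U) on D(X)={3,5,7} D(U)={3,4,5,6,7,8}: U {3,4,5,6,7,8}->{4,5,6,7,8}
Constraint 2 (V + U = X) on D(V)={3,5,6,8} D(U)={4,5,6,7,8} D(X)={3,5,7}: V {3,5,6,8}->{3}; U {4,5,6,7,8}->{4}; X {3,5,7}->{7}
So after constraint 2: D(U) = {4}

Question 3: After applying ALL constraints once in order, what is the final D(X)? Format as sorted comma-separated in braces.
Answer: {}

Derivation:
Constraint 1 (X < U) on D(X)={3,5,7} D(U)={3,4,5,6,7,8}: U {3,4,5,6,7,8}->{4,5,6,7,8}
Constraint 2 (V + U = X) on D(V)={3,5,6,8} D(U)={4,5,6,7,8} D(X)={3,5,7}: V {3,5,6,8}->{3}; U {4,5,6,7,8}->{4}; X {3,5,7}->{7}
Constraint 3 (X < V) on D(X)={7} D(V)={3}: X {7}->{}; V {3}->{}
So after all 3 constraints: D(X) = {}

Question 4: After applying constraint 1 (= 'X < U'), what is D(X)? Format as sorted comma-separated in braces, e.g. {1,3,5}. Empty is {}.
Constraint 1 (X < U) on D(X)={3,5,7} D(U)={3,4,5,6,7,8}: U {3,4,5,6,7,8}->{4,5,6,7,8}
So after constraint 1: D(X) = {3,5,7}

Answer: {3,5,7}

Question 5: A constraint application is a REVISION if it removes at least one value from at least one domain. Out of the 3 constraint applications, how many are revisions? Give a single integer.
Answer: 3

Derivation:
Constraint 1 (X < U) on D(X)={3,5,7} D(U)={3,4,5,6,7,8}: U {3,4,5,6,7,8}->{4,5,6,7,8} => REVISION
Constraint 2 (V + U = X) on D(V)={3,5,6,8} D(U)={4,5,6,7,8} D(X)={3,5,7}: V {3,5,6,8}->{3}; U {4,5,6,7,8}->{4}; X {3,5,7}->{7} => REVISION
Constraint 3 (X < V) on D(X)={7} D(V)={3}: X {7}->{}; V {3}->{} => REVISION
Total revisions = 3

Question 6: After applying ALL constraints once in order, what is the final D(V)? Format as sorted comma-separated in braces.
Answer: {}

Derivation:
Constraint 1 (X < U) on D(X)={3,5,7} D(U)={3,4,5,6,7,8}: U {3,4,5,6,7,8}->{4,5,6,7,8}
Constraint 2 (V + U = X) on D(V)={3,5,6,8} D(U)={4,5,6,7,8} D(X)={3,5,7}: V {3,5,6,8}->{3}; U {4,5,6,7,8}->{4}; X {3,5,7}->{7}
Constraint 3 (X < V) on D(X)={7} D(V)={3}: X {7}->{}; V {3}->{}
So after all 3 constraints: D(V) = {}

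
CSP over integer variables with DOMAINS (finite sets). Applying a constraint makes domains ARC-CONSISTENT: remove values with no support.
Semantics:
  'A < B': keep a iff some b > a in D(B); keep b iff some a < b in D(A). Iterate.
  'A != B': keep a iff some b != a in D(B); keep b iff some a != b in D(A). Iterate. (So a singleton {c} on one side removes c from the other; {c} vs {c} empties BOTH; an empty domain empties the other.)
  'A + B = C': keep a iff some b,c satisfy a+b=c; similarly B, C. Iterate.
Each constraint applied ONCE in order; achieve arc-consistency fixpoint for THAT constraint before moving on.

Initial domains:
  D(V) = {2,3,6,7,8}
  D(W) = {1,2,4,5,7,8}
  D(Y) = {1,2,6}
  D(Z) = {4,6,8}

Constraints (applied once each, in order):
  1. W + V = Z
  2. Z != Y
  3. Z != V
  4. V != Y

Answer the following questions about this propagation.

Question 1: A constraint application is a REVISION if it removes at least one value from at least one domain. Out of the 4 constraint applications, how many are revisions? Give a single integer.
Constraint 1 (W + V = Z) on D(W)={1,2,4,5,7,8} D(V)={2,3,6,7,8} D(Z)={4,6,8}: W {1,2,4,5,7,8}->{1,2,4,5}; V {2,3,6,7,8}->{2,3,6,7} => REVISION
Constraint 2 (Z != Y) on D(Z)={4,6,8} D(Y)={1,2,6}: no change => not a revision
Constraint 3 (Z != V) on D(Z)={4,6,8} D(V)={2,3,6,7}: no change => not a revision
Constraint 4 (V != Y) on D(V)={2,3,6,7} D(Y)={1,2,6}: no change => not a revision
Total revisions = 1

Answer: 1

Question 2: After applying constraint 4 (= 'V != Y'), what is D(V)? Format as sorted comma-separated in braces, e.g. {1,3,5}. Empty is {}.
Answer: {2,3,6,7}

Derivation:
Constraint 1 (W + V = Z) on D(W)={1,2,4,5,7,8} D(V)={2,3,6,7,8} D(Z)={4,6,8}: W {1,2,4,5,7,8}->{1,2,4,5}; V {2,3,6,7,8}->{2,3,6,7}
Constraint 2 (Z != Y) on D(Z)={4,6,8} D(Y)={1,2,6}: no change
Constraint 3 (Z != V) on D(Z)={4,6,8} D(V)={2,3,6,7}: no change
Constraint 4 (V != Y) on D(V)={2,3,6,7} D(Y)={1,2,6}: no change
So after constraint 4: D(V) = {2,3,6,7}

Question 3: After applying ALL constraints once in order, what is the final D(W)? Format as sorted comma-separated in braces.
Answer: {1,2,4,5}

Derivation:
Constraint 1 (W + V = Z) on D(W)={1,2,4,5,7,8} D(V)={2,3,6,7,8} D(Z)={4,6,8}: W {1,2,4,5,7,8}->{1,2,4,5}; V {2,3,6,7,8}->{2,3,6,7}
Constraint 2 (Z != Y) on D(Z)={4,6,8} D(Y)={1,2,6}: no change
Constraint 3 (Z != V) on D(Z)={4,6,8} D(V)={2,3,6,7}: no change
Constraint 4 (V != Y) on D(V)={2,3,6,7} D(Y)={1,2,6}: no change
So after all 4 constraints: D(W) = {1,2,4,5}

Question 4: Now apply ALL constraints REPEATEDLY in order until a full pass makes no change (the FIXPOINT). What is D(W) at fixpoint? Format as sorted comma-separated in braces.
pass 0 (initial): D(W)={1,2,4,5,7,8}
pass 1: V {2,3,6,7,8}->{2,3,6,7}; W {1,2,4,5,7,8}->{1,2,4,5}
pass 2: no change
Fixpoint after 2 passes: D(W) = {1,2,4,5}

Answer: {1,2,4,5}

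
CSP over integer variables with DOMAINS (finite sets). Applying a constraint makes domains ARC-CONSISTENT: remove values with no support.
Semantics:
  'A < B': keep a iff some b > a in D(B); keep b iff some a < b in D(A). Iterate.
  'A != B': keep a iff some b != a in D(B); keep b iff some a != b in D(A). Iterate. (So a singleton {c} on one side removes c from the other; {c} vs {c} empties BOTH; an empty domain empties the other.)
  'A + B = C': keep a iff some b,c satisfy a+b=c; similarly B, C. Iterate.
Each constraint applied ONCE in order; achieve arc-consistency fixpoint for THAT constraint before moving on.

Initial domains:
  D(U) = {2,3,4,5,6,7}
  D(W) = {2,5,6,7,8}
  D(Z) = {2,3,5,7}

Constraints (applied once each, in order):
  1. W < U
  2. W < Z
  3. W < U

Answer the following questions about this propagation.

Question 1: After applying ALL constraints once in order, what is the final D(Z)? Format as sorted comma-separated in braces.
Answer: {3,5,7}

Derivation:
Constraint 1 (W < U) on D(W)={2,5,6,7,8} D(U)={2,3,4,5,6,7}: W {2,5,6,7,8}->{2,5,6}; U {2,3,4,5,6,7}->{3,4,5,6,7}
Constraint 2 (W < Z) on D(W)={2,5,6} D(Z)={2,3,5,7}: Z {2,3,5,7}->{3,5,7}
Constraint 3 (W < U) on D(W)={2,5,6} D(U)={3,4,5,6,7}: no change
So after all 3 constraints: D(Z) = {3,5,7}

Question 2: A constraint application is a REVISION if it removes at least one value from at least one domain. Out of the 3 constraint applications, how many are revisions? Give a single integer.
Constraint 1 (W < U) on D(W)={2,5,6,7,8} D(U)={2,3,4,5,6,7}: W {2,5,6,7,8}->{2,5,6}; U {2,3,4,5,6,7}->{3,4,5,6,7} => REVISION
Constraint 2 (W < Z) on D(W)={2,5,6} D(Z)={2,3,5,7}: Z {2,3,5,7}->{3,5,7} => REVISION
Constraint 3 (W < U) on D(W)={2,5,6} D(U)={3,4,5,6,7}: no change => not a revision
Total revisions = 2

Answer: 2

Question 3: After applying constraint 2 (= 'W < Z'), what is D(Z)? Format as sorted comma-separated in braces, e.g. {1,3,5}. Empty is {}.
Constraint 1 (W < U) on D(W)={2,5,6,7,8} D(U)={2,3,4,5,6,7}: W {2,5,6,7,8}->{2,5,6}; U {2,3,4,5,6,7}->{3,4,5,6,7}
Constraint 2 (W < Z) on D(W)={2,5,6} D(Z)={2,3,5,7}: Z {2,3,5,7}->{3,5,7}
So after constraint 2: D(Z) = {3,5,7}

Answer: {3,5,7}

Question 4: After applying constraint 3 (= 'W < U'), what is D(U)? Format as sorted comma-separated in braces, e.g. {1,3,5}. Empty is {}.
Answer: {3,4,5,6,7}

Derivation:
Constraint 1 (W < U) on D(W)={2,5,6,7,8} D(U)={2,3,4,5,6,7}: W {2,5,6,7,8}->{2,5,6}; U {2,3,4,5,6,7}->{3,4,5,6,7}
Constraint 2 (W < Z) on D(W)={2,5,6} D(Z)={2,3,5,7}: Z {2,3,5,7}->{3,5,7}
Constraint 3 (W < U) on D(W)={2,5,6} D(U)={3,4,5,6,7}: no change
So after constraint 3: D(U) = {3,4,5,6,7}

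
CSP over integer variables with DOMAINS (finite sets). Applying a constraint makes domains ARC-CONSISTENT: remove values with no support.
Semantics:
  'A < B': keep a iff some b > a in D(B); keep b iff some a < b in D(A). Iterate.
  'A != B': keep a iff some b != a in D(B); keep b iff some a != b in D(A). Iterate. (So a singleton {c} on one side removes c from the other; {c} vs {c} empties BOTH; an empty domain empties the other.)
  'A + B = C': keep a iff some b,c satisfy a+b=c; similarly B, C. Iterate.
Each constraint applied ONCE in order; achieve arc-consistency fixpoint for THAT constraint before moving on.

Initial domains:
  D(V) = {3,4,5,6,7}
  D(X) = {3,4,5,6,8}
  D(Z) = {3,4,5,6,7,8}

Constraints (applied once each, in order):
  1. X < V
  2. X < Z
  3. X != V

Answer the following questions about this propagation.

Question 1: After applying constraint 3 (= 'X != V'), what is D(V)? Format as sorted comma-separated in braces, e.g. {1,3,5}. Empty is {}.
Answer: {4,5,6,7}

Derivation:
Constraint 1 (X < V) on D(X)={3,4,5,6,8} D(V)={3,4,5,6,7}: X {3,4,5,6,8}->{3,4,5,6}; V {3,4,5,6,7}->{4,5,6,7}
Constraint 2 (X < Z) on D(X)={3,4,5,6} D(Z)={3,4,5,6,7,8}: Z {3,4,5,6,7,8}->{4,5,6,7,8}
Constraint 3 (X != V) on D(X)={3,4,5,6} D(V)={4,5,6,7}: no change
So after constraint 3: D(V) = {4,5,6,7}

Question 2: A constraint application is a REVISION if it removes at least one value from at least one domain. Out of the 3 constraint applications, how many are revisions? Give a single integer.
Answer: 2

Derivation:
Constraint 1 (X < V) on D(X)={3,4,5,6,8} D(V)={3,4,5,6,7}: X {3,4,5,6,8}->{3,4,5,6}; V {3,4,5,6,7}->{4,5,6,7} => REVISION
Constraint 2 (X < Z) on D(X)={3,4,5,6} D(Z)={3,4,5,6,7,8}: Z {3,4,5,6,7,8}->{4,5,6,7,8} => REVISION
Constraint 3 (X != V) on D(X)={3,4,5,6} D(V)={4,5,6,7}: no change => not a revision
Total revisions = 2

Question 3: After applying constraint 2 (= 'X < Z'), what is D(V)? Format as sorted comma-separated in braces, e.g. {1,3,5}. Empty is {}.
Answer: {4,5,6,7}

Derivation:
Constraint 1 (X < V) on D(X)={3,4,5,6,8} D(V)={3,4,5,6,7}: X {3,4,5,6,8}->{3,4,5,6}; V {3,4,5,6,7}->{4,5,6,7}
Constraint 2 (X < Z) on D(X)={3,4,5,6} D(Z)={3,4,5,6,7,8}: Z {3,4,5,6,7,8}->{4,5,6,7,8}
So after constraint 2: D(V) = {4,5,6,7}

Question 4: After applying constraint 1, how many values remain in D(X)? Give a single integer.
Constraint 1 (X < V) on D(X)={3,4,5,6,8} D(V)={3,4,5,6,7}: X {3,4,5,6,8}->{3,4,5,6}; V {3,4,5,6,7}->{4,5,6,7}
So after constraint 1: D(X)={3,4,5,6}, size = 4

Answer: 4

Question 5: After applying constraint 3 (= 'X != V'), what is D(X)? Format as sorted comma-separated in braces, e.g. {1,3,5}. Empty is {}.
Answer: {3,4,5,6}

Derivation:
Constraint 1 (X < V) on D(X)={3,4,5,6,8} D(V)={3,4,5,6,7}: X {3,4,5,6,8}->{3,4,5,6}; V {3,4,5,6,7}->{4,5,6,7}
Constraint 2 (X < Z) on D(X)={3,4,5,6} D(Z)={3,4,5,6,7,8}: Z {3,4,5,6,7,8}->{4,5,6,7,8}
Constraint 3 (X != V) on D(X)={3,4,5,6} D(V)={4,5,6,7}: no change
So after constraint 3: D(X) = {3,4,5,6}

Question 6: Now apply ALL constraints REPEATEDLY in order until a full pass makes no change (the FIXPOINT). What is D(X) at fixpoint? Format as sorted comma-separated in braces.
pass 0 (initial): D(X)={3,4,5,6,8}
pass 1: V {3,4,5,6,7}->{4,5,6,7}; X {3,4,5,6,8}->{3,4,5,6}; Z {3,4,5,6,7,8}->{4,5,6,7,8}
pass 2: no change
Fixpoint after 2 passes: D(X) = {3,4,5,6}

Answer: {3,4,5,6}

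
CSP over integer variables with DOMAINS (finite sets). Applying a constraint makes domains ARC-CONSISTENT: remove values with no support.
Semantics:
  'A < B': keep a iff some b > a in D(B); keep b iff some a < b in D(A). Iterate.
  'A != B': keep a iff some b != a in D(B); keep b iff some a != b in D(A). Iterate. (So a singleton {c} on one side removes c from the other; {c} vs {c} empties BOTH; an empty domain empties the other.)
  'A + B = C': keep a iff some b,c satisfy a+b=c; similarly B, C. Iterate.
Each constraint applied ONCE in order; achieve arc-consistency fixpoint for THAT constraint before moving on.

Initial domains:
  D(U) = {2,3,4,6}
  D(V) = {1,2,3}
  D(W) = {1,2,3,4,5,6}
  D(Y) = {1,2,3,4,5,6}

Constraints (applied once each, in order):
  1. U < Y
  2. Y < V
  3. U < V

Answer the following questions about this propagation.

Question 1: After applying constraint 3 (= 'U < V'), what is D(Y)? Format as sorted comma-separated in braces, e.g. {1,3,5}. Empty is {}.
Answer: {}

Derivation:
Constraint 1 (U < Y) on D(U)={2,3,4,6} D(Y)={1,2,3,4,5,6}: U {2,3,4,6}->{2,3,4}; Y {1,2,3,4,5,6}->{3,4,5,6}
Constraint 2 (Y < V) on D(Y)={3,4,5,6} D(V)={1,2,3}: Y {3,4,5,6}->{}; V {1,2,3}->{}
Constraint 3 (U < V) on D(U)={2,3,4} D(V)={}: U {2,3,4}->{}
So after constraint 3: D(Y) = {}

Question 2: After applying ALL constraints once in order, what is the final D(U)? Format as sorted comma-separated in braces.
Answer: {}

Derivation:
Constraint 1 (U < Y) on D(U)={2,3,4,6} D(Y)={1,2,3,4,5,6}: U {2,3,4,6}->{2,3,4}; Y {1,2,3,4,5,6}->{3,4,5,6}
Constraint 2 (Y < V) on D(Y)={3,4,5,6} D(V)={1,2,3}: Y {3,4,5,6}->{}; V {1,2,3}->{}
Constraint 3 (U < V) on D(U)={2,3,4} D(V)={}: U {2,3,4}->{}
So after all 3 constraints: D(U) = {}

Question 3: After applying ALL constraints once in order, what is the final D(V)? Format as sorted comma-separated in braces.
Constraint 1 (U < Y) on D(U)={2,3,4,6} D(Y)={1,2,3,4,5,6}: U {2,3,4,6}->{2,3,4}; Y {1,2,3,4,5,6}->{3,4,5,6}
Constraint 2 (Y < V) on D(Y)={3,4,5,6} D(V)={1,2,3}: Y {3,4,5,6}->{}; V {1,2,3}->{}
Constraint 3 (U < V) on D(U)={2,3,4} D(V)={}: U {2,3,4}->{}
So after all 3 constraints: D(V) = {}

Answer: {}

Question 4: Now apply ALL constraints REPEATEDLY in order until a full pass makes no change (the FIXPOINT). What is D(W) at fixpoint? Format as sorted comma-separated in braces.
pass 0 (initial): D(W)={1,2,3,4,5,6}
pass 1: U {2,3,4,6}->{}; V {1,2,3}->{}; Y {1,2,3,4,5,6}->{}
pass 2: no change
Fixpoint after 2 passes: D(W) = {1,2,3,4,5,6}

Answer: {1,2,3,4,5,6}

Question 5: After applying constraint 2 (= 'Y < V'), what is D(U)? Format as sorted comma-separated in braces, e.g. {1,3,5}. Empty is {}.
Constraint 1 (U < Y) on D(U)={2,3,4,6} D(Y)={1,2,3,4,5,6}: U {2,3,4,6}->{2,3,4}; Y {1,2,3,4,5,6}->{3,4,5,6}
Constraint 2 (Y < V) on D(Y)={3,4,5,6} D(V)={1,2,3}: Y {3,4,5,6}->{}; V {1,2,3}->{}
So after constraint 2: D(U) = {2,3,4}

Answer: {2,3,4}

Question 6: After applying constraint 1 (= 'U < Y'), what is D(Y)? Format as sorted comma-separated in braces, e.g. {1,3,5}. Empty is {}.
Constraint 1 (U < Y) on D(U)={2,3,4,6} D(Y)={1,2,3,4,5,6}: U {2,3,4,6}->{2,3,4}; Y {1,2,3,4,5,6}->{3,4,5,6}
So after constraint 1: D(Y) = {3,4,5,6}

Answer: {3,4,5,6}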